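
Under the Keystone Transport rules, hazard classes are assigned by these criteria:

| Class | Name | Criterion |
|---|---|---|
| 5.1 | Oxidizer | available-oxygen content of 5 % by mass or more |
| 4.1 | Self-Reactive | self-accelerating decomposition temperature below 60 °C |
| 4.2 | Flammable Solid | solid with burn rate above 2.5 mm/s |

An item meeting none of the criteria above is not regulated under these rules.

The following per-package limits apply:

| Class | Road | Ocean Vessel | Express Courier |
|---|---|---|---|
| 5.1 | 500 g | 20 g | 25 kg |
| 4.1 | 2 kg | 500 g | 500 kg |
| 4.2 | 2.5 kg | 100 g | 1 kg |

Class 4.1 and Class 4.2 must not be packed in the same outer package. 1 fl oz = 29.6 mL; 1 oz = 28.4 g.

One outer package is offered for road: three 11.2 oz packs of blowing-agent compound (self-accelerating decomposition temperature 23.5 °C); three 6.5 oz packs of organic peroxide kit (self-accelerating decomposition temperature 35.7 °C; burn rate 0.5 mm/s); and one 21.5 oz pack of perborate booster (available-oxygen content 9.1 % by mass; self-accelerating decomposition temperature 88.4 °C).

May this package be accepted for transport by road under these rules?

Self-accelerating decomposition temperature 23.5 °C meets the Class 4.1 criterion (Self-Reactive), so the blowing-agent compound is Class 4.1.
Organic peroxide kit: self-accelerating decomposition temperature 35.7 °C < 60 °C → Class 4.1 (Self-Reactive).
Available-oxygen content 9.1 % by mass meets the Class 5.1 criterion (Oxidizer), so the perborate booster is Class 5.1.
Class 4.1 net quantity: (three 11.2 oz packs = 954.24 g) + (three 6.5 oz packs = 553.8 g) = 1508.04 g.
1508.04 g is within the road limit of 2 kg for Class 4.1.
Class 5.1 quantity: one 21.5 oz pack = 610.6 g.
610.6 g > 500 g (road limit, Class 5.1) — over the limit.
The segregation rule (Class 4.1 with Class 4.2) does not apply to Class 4.1 with Class 5.1.

No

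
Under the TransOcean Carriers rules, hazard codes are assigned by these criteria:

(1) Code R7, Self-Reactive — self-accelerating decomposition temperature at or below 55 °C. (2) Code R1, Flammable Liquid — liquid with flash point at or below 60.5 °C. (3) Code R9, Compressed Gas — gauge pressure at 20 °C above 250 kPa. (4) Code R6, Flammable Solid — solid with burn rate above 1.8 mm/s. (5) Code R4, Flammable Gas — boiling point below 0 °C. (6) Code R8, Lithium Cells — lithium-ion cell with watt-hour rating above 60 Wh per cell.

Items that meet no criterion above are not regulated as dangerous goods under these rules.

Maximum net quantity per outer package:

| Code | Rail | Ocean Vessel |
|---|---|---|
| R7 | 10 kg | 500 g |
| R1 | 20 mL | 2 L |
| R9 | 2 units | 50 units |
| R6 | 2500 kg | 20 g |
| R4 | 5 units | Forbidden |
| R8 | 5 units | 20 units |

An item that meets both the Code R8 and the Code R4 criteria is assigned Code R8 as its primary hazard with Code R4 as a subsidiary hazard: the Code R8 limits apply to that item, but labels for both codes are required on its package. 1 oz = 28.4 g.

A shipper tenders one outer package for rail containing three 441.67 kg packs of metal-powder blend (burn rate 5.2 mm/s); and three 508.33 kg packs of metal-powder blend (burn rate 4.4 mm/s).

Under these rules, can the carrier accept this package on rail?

No

Burn rate 5.2 mm/s meets the Code R6 criterion (Flammable Solid), so the metal-powder blend is Code R6.
The metal-powder blend has burn rate 4.4 mm/s, which is > 1.8 mm/s, so it is Code R6 (Flammable Solid).
Code R6 net quantity: (three 441.67 kg packs = 1325.01 kg) + (three 508.33 kg packs = 1524.99 kg) = 2850 kg.
2850 kg exceeds the rail limit of 2500 kg for Code R6.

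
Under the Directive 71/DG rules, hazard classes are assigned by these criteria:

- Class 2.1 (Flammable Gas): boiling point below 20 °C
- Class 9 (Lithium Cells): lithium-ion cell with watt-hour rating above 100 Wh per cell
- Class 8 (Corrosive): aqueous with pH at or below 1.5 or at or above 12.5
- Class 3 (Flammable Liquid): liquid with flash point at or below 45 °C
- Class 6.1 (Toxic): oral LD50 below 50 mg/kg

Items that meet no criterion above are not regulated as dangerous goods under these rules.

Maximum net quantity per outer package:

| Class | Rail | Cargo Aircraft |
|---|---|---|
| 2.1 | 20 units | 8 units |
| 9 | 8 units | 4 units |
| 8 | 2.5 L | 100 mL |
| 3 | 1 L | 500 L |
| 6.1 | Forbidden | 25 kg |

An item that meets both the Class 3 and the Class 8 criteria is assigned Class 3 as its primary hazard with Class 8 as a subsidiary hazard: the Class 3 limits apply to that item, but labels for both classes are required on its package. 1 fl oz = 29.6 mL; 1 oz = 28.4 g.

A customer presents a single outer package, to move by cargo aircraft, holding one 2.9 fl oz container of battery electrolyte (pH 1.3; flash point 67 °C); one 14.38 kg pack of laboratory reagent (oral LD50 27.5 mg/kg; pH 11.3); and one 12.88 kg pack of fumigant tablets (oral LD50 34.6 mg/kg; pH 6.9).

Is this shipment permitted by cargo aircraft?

No

pH 1.3 meets the Class 8 criterion (Corrosive), so the battery electrolyte is Class 8.
Laboratory reagent: oral LD50 27.5 mg/kg < 50 mg/kg → Class 6.1 (Toxic).
Oral LD50 34.6 mg/kg meets the Class 6.1 criterion (Toxic), so the fumigant tablets are Class 6.1.
Total Class 6.1: 14.38 kg + 12.88 kg = 27.26 kg.
That exceeds the Class 6.1 cargo aircraft limit of 25 kg.
Class 8 quantity: one 2.9 fl oz container = 85.84 mL.
85.84 mL is within the cargo aircraft limit of 100 mL for Class 8.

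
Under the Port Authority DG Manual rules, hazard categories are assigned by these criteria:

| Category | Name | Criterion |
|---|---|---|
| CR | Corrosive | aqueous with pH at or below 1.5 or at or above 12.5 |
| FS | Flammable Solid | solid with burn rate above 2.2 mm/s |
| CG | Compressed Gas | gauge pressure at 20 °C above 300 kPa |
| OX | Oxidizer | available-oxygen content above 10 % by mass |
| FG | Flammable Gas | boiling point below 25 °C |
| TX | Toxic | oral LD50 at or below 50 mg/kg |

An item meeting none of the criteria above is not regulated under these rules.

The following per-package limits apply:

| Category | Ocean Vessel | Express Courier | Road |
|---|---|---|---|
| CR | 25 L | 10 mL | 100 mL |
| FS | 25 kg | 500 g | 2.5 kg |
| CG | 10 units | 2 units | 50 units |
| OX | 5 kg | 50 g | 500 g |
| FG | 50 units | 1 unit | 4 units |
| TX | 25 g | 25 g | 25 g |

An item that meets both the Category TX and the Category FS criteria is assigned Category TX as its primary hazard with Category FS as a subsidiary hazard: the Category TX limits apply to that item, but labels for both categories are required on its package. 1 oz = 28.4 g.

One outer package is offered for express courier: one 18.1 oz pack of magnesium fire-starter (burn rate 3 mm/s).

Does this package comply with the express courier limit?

No

The magnesium fire-starter has burn rate 3 mm/s, which is > 2.2 mm/s, so it is Category FS (Flammable Solid).
Category FS quantity: one 18.1 oz pack = 514.04 g.
514.04 g exceeds the express courier limit of 500 g for Category FS.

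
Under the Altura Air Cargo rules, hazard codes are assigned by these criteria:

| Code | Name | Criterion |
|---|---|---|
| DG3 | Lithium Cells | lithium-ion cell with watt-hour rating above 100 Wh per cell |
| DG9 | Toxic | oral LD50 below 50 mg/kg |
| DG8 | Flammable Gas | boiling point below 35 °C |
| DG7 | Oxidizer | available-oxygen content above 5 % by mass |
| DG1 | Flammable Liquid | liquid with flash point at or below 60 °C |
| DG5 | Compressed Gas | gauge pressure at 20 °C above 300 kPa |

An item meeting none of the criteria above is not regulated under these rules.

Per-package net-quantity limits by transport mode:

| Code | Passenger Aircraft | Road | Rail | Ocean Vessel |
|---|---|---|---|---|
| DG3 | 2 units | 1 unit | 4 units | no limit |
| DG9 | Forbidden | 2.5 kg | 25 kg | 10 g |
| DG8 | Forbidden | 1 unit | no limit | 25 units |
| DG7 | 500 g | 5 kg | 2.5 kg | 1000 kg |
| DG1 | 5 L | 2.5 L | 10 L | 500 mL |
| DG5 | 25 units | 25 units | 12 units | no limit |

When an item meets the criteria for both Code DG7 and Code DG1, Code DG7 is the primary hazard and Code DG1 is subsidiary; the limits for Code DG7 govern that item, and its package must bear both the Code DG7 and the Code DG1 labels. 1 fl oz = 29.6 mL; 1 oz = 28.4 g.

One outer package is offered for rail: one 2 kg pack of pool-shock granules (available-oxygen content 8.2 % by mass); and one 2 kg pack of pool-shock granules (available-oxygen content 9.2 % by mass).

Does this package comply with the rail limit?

With available-oxygen content 8.2 % by mass (> 5 % by mass), the pool-shock granules fall in Code DG7.
Pool-shock granules: available-oxygen content 9.2 % by mass > 5 % by mass → Code DG7 (Oxidizer).
Total Code DG7: 2 kg + 2 kg = 4 kg.
4 kg > 2.5 kg (rail limit, Code DG7) — over the limit.

No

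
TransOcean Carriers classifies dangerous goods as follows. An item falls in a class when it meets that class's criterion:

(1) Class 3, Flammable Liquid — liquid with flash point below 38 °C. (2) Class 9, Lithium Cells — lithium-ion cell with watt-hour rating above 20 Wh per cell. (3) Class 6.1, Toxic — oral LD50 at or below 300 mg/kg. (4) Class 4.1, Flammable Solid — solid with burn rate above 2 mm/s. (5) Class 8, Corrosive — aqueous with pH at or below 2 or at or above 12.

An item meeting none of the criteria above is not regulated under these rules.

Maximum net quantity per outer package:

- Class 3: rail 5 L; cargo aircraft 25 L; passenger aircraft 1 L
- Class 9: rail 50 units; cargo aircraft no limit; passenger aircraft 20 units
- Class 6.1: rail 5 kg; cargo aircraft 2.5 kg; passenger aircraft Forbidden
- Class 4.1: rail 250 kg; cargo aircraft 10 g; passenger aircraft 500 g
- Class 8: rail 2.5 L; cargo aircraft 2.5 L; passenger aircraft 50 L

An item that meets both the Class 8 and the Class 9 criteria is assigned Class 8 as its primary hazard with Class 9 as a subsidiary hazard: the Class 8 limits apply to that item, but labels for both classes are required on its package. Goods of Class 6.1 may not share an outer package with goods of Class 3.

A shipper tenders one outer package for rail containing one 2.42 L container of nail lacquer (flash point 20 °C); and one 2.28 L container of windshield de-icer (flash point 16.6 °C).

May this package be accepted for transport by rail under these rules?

Yes

The nail lacquer has flash point 20 °C, which is < 38 °C, so it is Class 3 (Flammable Liquid).
Flash point 16.6 °C meets the Class 3 criterion (Flammable Liquid), so the windshield de-icer is Class 3.
Total Class 3: 2.42 L + 2.28 L = 4.7 L.
That is within the Class 3 rail limit of 5 L.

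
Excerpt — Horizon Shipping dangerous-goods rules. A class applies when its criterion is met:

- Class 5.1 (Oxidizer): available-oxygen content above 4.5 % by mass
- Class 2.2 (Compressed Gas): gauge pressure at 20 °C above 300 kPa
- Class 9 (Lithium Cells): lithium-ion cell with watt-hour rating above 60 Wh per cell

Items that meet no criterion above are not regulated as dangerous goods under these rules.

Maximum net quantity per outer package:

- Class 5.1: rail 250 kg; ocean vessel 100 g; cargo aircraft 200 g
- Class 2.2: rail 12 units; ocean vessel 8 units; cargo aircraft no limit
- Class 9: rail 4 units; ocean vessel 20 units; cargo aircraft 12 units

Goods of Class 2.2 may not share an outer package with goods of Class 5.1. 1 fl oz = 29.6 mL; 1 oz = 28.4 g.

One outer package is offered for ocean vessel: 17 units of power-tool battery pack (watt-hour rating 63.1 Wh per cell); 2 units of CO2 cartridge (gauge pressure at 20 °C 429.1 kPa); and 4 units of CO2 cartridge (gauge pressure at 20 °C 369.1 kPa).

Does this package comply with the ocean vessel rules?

Watt-hour rating 63.1 Wh per cell meets the Class 9 criterion (Lithium Cells), so the power-tool battery pack is Class 9.
The CO2 cartridge has gauge pressure at 20 °C 429.1 kPa, which is > 300 kPa, so it is Class 2.2 (Compressed Gas).
With gauge pressure at 20 °C 369.1 kPa (> 300 kPa), the CO2 cartridge falls in Class 2.2.
Class 2.2 net quantity: 2 units + 4 units = 6 units.
That is within the Class 2.2 ocean vessel limit of 8 units.
Class 9 quantity: 17 units.
17 units is within the ocean vessel limit of 20 units for Class 9.
The segregation rule (Class 2.2 with Class 5.1) does not apply to Class 2.2 with Class 9.
Every hazard class is within its ocean vessel limit and no segregation rule is violated.

Yes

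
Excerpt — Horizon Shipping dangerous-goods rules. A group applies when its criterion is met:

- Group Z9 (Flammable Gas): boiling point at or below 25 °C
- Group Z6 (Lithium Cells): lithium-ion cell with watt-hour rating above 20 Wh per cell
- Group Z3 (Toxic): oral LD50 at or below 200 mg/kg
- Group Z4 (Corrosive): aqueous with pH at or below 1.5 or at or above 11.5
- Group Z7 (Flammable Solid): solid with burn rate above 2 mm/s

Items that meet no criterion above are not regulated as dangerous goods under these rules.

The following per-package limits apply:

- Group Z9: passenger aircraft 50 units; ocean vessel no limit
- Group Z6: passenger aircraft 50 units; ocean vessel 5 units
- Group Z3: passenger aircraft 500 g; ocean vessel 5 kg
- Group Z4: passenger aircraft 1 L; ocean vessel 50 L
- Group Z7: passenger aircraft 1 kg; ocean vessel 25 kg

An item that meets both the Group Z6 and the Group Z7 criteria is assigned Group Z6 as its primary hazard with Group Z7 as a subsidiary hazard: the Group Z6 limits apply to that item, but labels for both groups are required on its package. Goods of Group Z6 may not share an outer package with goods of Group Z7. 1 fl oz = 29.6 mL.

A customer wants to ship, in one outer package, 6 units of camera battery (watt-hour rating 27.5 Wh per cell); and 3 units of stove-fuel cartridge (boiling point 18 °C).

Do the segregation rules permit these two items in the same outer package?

Camera battery: watt-hour rating 27.5 Wh per cell > 20 Wh per cell → Group Z6 (Lithium Cells).
The stove-fuel cartridge has boiling point 18 °C, which is ≤ 25 °C, so it is Group Z9 (Flammable Gas).
No segregation rule bars Group Z6 with Group Z9.

Yes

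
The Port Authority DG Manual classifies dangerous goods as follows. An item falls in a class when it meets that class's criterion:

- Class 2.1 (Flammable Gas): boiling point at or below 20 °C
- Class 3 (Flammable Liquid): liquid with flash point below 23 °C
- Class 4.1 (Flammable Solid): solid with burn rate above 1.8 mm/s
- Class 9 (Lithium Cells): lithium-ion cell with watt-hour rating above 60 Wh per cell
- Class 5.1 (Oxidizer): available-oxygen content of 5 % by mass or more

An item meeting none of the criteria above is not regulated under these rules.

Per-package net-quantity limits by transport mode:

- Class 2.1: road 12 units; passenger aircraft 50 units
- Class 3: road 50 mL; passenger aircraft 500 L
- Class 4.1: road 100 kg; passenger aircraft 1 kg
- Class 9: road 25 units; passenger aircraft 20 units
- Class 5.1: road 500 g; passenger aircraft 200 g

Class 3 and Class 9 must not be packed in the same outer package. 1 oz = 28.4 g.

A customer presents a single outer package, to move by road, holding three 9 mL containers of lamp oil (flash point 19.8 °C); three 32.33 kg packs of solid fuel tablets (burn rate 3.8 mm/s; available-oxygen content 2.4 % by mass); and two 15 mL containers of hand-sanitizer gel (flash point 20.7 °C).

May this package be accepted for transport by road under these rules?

No

The lamp oil has flash point 19.8 °C, which is < 23 °C, so it is Class 3 (Flammable Liquid).
Burn rate 3.8 mm/s meets the Class 4.1 criterion (Flammable Solid), so the solid fuel tablets are Class 4.1.
Flash point 20.7 °C meets the Class 3 criterion (Flammable Liquid), so the hand-sanitizer gel is Class 3.
Class 4.1 quantity: three 32.33 kg packs = 96.99 kg.
96.99 kg ≤ 100 kg (road limit, Class 4.1) — within limit.
Total Class 3: (three 9 mL containers = 27 mL) + (two 15 mL containers = 30 mL) = 57 mL.
57 mL exceeds the road limit of 50 mL for Class 3.
The segregation rule (Class 3 with Class 9) does not apply to Class 4.1 with Class 3.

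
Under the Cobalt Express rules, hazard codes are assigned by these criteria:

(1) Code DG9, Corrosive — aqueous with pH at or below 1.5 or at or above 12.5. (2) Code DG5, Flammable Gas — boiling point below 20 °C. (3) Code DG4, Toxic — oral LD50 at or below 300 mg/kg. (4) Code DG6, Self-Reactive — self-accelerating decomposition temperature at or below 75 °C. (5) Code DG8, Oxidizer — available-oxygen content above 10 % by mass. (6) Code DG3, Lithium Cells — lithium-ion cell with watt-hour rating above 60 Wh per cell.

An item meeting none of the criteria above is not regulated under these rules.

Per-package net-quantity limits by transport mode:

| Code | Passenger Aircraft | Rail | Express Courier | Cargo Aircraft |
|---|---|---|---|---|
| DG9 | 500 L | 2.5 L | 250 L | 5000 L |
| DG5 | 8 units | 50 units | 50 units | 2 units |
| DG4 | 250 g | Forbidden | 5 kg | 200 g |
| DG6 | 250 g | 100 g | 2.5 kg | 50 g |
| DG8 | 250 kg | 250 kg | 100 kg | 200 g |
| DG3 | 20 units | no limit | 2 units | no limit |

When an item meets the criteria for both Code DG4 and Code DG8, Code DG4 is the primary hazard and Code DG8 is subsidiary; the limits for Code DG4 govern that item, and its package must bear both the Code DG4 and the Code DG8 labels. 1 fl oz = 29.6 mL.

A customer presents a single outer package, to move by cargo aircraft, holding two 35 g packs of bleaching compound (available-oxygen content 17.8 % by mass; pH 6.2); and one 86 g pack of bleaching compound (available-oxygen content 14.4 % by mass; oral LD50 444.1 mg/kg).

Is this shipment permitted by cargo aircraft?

Yes

With available-oxygen content 17.8 % by mass (> 10 % by mass), the bleaching compound falls in Code DG8.
The bleaching compound has available-oxygen content 14.4 % by mass, which is > 10 % by mass, so it is Code DG8 (Oxidizer).
Total Code DG8: (two 35 g packs = 70 g) + 86 g = 156 g.
156 g is within the cargo aircraft limit of 200 g for Code DG8.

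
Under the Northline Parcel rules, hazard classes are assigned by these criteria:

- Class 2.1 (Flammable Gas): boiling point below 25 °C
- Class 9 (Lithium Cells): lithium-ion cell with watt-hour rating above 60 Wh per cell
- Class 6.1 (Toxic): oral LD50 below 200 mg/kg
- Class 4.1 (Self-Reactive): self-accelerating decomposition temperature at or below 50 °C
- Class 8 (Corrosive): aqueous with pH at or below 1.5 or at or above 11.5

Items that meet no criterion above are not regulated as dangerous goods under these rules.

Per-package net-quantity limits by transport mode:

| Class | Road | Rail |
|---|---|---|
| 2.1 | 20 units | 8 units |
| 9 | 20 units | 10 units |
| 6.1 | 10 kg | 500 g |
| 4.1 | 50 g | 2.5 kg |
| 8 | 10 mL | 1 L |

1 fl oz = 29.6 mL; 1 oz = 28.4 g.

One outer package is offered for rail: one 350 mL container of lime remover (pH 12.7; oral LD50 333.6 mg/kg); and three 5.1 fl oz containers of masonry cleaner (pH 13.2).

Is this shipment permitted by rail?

Yes

The lime remover has pH 12.7, which is ≥ 11.5, so it is Class 8 (Corrosive).
Masonry cleaner: pH 13.2 ≥ 11.5 → Class 8 (Corrosive).
Class 8 net quantity: 350 mL + (three 5.1 fl oz containers = 452.88 mL) = 802.88 mL.
That is within the Class 8 rail limit of 1 L.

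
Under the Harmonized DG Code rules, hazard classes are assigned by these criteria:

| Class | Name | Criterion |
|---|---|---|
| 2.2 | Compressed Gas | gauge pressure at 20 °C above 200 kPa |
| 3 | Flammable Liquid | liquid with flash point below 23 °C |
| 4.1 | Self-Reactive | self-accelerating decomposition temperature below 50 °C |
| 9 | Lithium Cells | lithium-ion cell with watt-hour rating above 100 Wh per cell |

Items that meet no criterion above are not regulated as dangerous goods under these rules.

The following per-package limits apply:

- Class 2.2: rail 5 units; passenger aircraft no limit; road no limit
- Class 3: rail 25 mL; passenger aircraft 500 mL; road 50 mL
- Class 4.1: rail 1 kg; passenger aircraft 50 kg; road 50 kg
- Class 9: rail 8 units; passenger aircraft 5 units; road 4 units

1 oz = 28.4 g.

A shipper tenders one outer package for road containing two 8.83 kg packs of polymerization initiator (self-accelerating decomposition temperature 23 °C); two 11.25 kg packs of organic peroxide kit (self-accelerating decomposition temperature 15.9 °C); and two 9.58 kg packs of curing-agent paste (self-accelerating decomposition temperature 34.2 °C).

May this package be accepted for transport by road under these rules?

With self-accelerating decomposition temperature 23 °C (< 50 °C), the polymerization initiator falls in Class 4.1.
Self-accelerating decomposition temperature 15.9 °C meets the Class 4.1 criterion (Self-Reactive), so the organic peroxide kit is Class 4.1.
The curing-agent paste has self-accelerating decomposition temperature 34.2 °C, which is < 50 °C, so it is Class 4.1 (Self-Reactive).
Class 4.1 net quantity: (two 8.83 kg packs = 17.66 kg) + (two 11.25 kg packs = 22.5 kg) + (two 9.58 kg packs = 19.16 kg) = 59.32 kg.
59.32 kg exceeds the road limit of 50 kg for Class 4.1.

No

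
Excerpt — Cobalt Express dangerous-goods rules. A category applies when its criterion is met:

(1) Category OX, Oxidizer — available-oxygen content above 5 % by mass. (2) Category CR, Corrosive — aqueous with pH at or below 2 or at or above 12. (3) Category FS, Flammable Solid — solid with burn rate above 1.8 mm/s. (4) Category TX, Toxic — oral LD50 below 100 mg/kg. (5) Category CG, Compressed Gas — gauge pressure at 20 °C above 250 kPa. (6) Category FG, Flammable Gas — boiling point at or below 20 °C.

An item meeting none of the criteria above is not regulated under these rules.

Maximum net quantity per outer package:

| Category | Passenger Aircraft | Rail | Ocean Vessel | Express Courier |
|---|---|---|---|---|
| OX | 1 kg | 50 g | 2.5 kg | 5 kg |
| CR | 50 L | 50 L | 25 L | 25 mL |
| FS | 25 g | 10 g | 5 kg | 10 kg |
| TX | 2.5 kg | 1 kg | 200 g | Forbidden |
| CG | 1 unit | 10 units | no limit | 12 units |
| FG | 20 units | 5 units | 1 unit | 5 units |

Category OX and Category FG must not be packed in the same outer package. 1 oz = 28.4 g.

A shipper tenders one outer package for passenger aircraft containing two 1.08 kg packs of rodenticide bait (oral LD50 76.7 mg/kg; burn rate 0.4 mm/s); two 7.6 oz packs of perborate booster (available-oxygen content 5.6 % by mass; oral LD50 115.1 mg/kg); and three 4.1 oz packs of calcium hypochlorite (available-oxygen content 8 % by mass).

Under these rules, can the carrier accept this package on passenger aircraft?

Yes

Rodenticide bait: oral LD50 76.7 mg/kg < 100 mg/kg → Category TX (Toxic).
With available-oxygen content 5.6 % by mass (> 5 % by mass), the perborate booster falls in Category OX.
With available-oxygen content 8 % by mass (> 5 % by mass), the calcium hypochlorite falls in Category OX.
Category OX net quantity: (two 7.6 oz packs = 431.68 g) + (three 4.1 oz packs = 349.32 g) = 781 g.
781 g is within the passenger aircraft limit of 1 kg for Category OX.
Category TX quantity: two 1.08 kg packs = 2.16 kg.
2.16 kg is within the passenger aircraft limit of 2.5 kg for Category TX.
The segregation rule (Category OX with Category FG) does not apply to Category OX with Category TX.
Every hazard category is within its passenger aircraft limit and no segregation rule is violated.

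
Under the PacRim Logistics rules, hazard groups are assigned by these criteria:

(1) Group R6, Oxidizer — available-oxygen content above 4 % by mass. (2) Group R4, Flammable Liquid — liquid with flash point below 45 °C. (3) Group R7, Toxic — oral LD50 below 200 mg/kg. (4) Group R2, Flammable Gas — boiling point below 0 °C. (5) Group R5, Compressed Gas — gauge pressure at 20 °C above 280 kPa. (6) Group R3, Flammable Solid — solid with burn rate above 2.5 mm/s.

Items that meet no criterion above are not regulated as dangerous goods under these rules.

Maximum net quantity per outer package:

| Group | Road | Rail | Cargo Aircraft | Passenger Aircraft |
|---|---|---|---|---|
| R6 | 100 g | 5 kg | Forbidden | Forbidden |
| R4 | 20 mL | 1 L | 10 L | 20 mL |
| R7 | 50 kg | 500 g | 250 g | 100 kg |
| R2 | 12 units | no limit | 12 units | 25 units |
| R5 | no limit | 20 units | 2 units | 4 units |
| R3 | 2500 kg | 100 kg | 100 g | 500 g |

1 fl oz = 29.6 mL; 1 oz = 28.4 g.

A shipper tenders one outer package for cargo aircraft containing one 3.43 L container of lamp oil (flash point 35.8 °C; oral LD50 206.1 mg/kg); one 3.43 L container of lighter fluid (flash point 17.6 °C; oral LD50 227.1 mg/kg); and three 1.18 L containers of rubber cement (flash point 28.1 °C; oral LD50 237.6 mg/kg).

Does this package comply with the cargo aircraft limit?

The lamp oil has flash point 35.8 °C, which is < 45 °C, so it is Group R4 (Flammable Liquid).
The lighter fluid has flash point 17.6 °C, which is < 45 °C, so it is Group R4 (Flammable Liquid).
With flash point 28.1 °C (< 45 °C), the rubber cement falls in Group R4.
Total Group R4: 3.43 L + 3.43 L + (three 1.18 L containers = 3.54 L) = 10.4 L.
That exceeds the Group R4 cargo aircraft limit of 10 L.

No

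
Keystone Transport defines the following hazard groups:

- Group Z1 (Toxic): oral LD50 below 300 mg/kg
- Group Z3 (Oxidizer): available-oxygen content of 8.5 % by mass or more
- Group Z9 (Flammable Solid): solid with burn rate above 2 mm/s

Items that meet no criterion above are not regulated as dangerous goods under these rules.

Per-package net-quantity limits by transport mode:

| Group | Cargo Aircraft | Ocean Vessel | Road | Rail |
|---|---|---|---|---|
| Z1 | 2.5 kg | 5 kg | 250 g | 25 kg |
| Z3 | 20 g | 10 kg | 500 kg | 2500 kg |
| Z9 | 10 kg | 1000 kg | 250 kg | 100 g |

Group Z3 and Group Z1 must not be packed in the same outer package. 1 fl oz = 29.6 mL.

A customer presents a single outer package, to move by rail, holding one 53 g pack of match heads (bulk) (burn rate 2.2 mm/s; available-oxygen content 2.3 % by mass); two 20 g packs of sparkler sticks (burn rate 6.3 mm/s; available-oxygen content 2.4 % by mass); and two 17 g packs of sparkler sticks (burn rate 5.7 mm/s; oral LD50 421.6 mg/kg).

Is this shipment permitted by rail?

Match heads (bulk): burn rate 2.2 mm/s > 2 mm/s → Group Z9 (Flammable Solid).
Sparkler sticks: burn rate 6.3 mm/s > 2 mm/s → Group Z9 (Flammable Solid).
With burn rate 5.7 mm/s (> 2 mm/s), the sparkler sticks fall in Group Z9.
Group Z9 net quantity: 53 g + (two 20 g packs = 40 g) + (two 17 g packs = 34 g) = 127 g.
127 g exceeds the rail limit of 100 g for Group Z9.

No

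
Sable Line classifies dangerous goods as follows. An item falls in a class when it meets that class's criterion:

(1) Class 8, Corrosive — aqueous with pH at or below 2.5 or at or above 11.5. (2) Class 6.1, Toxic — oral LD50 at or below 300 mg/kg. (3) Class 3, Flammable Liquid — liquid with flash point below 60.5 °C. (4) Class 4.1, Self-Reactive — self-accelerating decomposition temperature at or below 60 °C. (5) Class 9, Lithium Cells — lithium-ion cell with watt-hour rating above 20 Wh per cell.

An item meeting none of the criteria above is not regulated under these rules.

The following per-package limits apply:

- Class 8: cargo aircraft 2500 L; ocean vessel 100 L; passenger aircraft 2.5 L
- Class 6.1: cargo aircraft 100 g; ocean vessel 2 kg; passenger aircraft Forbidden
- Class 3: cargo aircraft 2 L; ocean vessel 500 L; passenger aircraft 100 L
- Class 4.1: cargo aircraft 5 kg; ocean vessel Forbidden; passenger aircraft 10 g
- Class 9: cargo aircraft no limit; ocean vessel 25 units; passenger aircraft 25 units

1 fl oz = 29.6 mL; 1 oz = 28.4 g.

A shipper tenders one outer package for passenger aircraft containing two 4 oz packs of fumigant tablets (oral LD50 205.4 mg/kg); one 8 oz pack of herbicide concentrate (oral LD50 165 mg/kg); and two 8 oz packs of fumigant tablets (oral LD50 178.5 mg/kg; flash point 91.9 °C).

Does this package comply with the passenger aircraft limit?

No

Oral LD50 205.4 mg/kg meets the Class 6.1 criterion (Toxic), so the fumigant tablets are Class 6.1.
The herbicide concentrate has oral LD50 165 mg/kg, which is ≤ 300 mg/kg, so it is Class 6.1 (Toxic).
Oral LD50 178.5 mg/kg meets the Class 6.1 criterion (Toxic), so the fumigant tablets are Class 6.1.
Total Class 6.1: (two 4 oz packs = 227.2 g) + (one 8 oz pack = 227.2 g) + (two 8 oz packs = 454.4 g) = 908.8 g.
Class 6.1 is Forbidden by passenger aircraft.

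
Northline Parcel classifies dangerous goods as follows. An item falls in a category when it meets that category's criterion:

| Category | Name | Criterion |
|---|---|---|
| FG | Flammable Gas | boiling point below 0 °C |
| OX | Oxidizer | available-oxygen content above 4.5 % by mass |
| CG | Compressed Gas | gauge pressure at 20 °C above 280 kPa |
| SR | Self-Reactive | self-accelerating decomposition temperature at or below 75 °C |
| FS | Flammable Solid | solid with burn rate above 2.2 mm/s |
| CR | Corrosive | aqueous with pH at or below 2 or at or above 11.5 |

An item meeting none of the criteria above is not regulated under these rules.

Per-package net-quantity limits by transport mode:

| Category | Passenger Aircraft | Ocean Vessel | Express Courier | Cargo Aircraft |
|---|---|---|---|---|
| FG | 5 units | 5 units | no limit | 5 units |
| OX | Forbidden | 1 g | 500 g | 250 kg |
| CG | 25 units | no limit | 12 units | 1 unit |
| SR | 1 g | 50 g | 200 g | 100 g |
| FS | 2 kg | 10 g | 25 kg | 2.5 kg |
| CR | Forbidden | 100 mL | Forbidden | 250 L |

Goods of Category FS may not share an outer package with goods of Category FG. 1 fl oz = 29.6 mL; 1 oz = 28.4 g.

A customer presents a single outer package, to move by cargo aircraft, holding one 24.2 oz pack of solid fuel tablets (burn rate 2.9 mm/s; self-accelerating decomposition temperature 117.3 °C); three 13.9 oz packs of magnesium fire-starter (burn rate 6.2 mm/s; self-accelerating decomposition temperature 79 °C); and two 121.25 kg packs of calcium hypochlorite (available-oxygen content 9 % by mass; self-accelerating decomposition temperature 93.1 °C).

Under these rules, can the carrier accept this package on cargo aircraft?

Solid fuel tablets: burn rate 2.9 mm/s > 2.2 mm/s → Category FS (Flammable Solid).
With burn rate 6.2 mm/s (> 2.2 mm/s), the magnesium fire-starter falls in Category FS.
Available-oxygen content 9 % by mass meets the Category OX criterion (Oxidizer), so the calcium hypochlorite is Category OX.
Total Category FS: (one 24.2 oz pack = 687.28 g) + (three 13.9 oz packs = 1184.28 g) = 1871.56 g.
1871.56 g ≤ 2.5 kg (cargo aircraft limit, Category FS) — within limit.
Category OX quantity: two 121.25 kg packs = 242.5 kg.
242.5 kg ≤ 250 kg (cargo aircraft limit, Category OX) — within limit.
The segregation rule (Category FS with Category FG) does not apply to Category FS with Category OX.
Every hazard category is within its cargo aircraft limit and no segregation rule is violated.

Yes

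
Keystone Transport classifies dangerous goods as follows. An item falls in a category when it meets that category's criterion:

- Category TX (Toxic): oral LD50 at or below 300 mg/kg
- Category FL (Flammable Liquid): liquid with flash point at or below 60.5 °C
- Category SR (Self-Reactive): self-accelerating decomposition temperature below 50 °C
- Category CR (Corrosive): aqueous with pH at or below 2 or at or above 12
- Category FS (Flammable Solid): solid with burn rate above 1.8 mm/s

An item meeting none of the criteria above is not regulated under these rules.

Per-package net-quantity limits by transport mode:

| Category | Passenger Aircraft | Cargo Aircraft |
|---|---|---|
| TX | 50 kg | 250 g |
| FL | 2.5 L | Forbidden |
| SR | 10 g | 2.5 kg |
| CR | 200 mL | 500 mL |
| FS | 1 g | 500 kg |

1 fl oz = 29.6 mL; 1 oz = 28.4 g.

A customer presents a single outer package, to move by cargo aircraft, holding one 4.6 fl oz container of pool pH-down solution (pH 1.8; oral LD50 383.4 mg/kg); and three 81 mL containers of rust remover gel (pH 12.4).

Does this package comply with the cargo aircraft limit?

Yes

The pool pH-down solution has pH 1.8, which is ≤ 2, so it is Category CR (Corrosive).
The rust remover gel has pH 12.4, which is ≥ 12, so it is Category CR (Corrosive).
Total Category CR: (one 4.6 fl oz container = 136.16 mL) + (three 81 mL containers = 243 mL) = 379.16 mL.
That is within the Category CR cargo aircraft limit of 500 mL.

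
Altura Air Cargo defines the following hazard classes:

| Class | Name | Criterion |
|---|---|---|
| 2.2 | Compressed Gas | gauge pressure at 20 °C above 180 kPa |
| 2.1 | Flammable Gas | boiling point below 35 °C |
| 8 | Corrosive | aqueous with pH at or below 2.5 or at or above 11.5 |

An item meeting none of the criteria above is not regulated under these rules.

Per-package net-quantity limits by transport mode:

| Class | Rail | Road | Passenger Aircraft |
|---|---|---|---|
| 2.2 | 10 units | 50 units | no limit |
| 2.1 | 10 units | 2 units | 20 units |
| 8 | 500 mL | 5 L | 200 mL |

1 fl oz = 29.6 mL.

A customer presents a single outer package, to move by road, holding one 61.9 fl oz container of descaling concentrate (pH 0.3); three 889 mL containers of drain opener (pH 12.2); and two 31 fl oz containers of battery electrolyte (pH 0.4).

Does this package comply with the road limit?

No

Descaling concentrate: pH 0.3 ≤ 2.5 → Class 8 (Corrosive).
Drain opener: pH 12.2 ≥ 11.5 → Class 8 (Corrosive).
With pH 0.4 (≤ 2.5), the battery electrolyte falls in Class 8.
Total Class 8: (one 61.9 fl oz container = 1832.24 mL) + (three 889 mL containers = 2.667 L) + (two 31 fl oz containers = 1835.2 mL) = 6334.44 mL.
That exceeds the Class 8 road limit of 5 L.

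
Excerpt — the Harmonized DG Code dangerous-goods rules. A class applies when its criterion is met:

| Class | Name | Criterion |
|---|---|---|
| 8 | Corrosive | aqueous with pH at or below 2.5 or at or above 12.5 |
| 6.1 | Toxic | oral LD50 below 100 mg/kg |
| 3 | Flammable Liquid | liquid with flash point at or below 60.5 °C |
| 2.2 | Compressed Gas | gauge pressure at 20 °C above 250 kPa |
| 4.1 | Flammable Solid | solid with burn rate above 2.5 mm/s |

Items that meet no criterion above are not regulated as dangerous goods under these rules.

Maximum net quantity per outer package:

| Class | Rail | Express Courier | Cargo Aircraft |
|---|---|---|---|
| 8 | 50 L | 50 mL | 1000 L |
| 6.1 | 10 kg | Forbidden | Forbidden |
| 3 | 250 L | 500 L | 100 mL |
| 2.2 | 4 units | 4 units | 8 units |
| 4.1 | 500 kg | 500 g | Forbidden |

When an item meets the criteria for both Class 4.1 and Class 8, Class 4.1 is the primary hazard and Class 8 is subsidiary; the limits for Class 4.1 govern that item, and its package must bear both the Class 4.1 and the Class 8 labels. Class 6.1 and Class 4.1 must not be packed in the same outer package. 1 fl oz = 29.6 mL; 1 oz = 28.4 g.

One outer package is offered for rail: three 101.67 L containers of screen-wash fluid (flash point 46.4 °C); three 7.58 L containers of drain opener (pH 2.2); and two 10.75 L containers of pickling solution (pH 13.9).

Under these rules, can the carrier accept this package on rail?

The screen-wash fluid has flash point 46.4 °C, which is ≤ 60.5 °C, so it is Class 3 (Flammable Liquid).
Drain opener: pH 2.2 ≤ 2.5 → Class 8 (Corrosive).
pH 13.9 meets the Class 8 criterion (Corrosive), so the pickling solution is Class 8.
Total Class 8: (three 7.58 L containers = 22.74 L) + (two 10.75 L containers = 21.5 L) = 44.24 L.
44.24 L is within the rail limit of 50 L for Class 8.
Class 3 quantity: three 101.67 L containers = 305.01 L.
305.01 L exceeds the rail limit of 250 L for Class 3.
The segregation rule (Class 6.1 with Class 4.1) does not apply to Class 8 with Class 3.

No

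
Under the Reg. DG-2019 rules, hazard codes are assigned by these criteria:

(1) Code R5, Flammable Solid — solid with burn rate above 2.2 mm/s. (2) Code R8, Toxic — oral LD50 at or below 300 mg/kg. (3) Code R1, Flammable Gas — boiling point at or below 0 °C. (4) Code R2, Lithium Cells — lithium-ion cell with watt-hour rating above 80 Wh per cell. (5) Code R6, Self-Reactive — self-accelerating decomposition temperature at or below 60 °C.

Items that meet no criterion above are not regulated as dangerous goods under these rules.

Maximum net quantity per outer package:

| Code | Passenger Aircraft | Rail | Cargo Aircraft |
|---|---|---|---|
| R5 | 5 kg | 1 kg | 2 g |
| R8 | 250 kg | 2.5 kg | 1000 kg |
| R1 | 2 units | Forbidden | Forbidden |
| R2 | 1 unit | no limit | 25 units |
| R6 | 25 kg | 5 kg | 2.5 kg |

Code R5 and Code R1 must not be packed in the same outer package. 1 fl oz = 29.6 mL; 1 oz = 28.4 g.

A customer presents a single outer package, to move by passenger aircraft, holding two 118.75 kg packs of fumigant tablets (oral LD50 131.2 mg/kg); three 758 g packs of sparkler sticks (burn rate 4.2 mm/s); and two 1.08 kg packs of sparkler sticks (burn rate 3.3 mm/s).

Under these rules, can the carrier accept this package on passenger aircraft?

Yes

With oral LD50 131.2 mg/kg (≤ 300 mg/kg), the fumigant tablets fall in Code R8.
The sparkler sticks have burn rate 4.2 mm/s, which is > 2.2 mm/s, so they are Code R5 (Flammable Solid).
Sparkler sticks: burn rate 3.3 mm/s > 2.2 mm/s → Code R5 (Flammable Solid).
Total Code R5: (three 758 g packs = 2.274 kg) + (two 1.08 kg packs = 2.16 kg) = 4.434 kg.
4.434 kg is within the passenger aircraft limit of 5 kg for Code R5.
Code R8 quantity: two 118.75 kg packs = 237.5 kg.
237.5 kg is within the passenger aircraft limit of 250 kg for Code R8.
The segregation rule (Code R5 with Code R1) does not apply to Code R5 with Code R8.
Every hazard code is within its passenger aircraft limit and no segregation rule is violated.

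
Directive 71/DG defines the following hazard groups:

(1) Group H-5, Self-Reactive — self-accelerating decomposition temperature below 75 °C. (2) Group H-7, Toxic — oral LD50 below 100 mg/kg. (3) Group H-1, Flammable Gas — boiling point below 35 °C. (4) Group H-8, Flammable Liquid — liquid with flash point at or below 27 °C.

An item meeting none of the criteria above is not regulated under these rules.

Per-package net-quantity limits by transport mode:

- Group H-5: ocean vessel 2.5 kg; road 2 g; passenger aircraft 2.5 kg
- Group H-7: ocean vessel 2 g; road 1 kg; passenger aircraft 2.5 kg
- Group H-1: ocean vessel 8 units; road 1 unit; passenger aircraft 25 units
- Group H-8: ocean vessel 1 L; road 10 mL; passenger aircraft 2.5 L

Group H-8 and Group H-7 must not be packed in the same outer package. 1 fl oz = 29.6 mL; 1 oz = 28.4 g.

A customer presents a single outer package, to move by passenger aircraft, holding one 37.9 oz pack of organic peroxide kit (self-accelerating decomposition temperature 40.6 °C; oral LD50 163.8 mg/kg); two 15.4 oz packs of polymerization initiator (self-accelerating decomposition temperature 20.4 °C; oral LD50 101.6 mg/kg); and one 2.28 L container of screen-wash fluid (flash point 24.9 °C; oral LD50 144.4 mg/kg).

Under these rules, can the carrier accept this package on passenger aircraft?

Self-accelerating decomposition temperature 40.6 °C meets the Group H-5 criterion (Self-Reactive), so the organic peroxide kit is Group H-5.
Self-accelerating decomposition temperature 20.4 °C meets the Group H-5 criterion (Self-Reactive), so the polymerization initiator is Group H-5.
With flash point 24.9 °C (≤ 27 °C), the screen-wash fluid falls in Group H-8.
Group H-8 quantity: 2.28 L.
That is within the Group H-8 passenger aircraft limit of 2.5 L.
Total Group H-5: (one 37.9 oz pack = 1076.36 g) + (two 15.4 oz packs = 874.72 g) = 1951.08 g.
1951.08 g ≤ 2.5 kg (passenger aircraft limit, Group H-5) — within limit.
The segregation rule (Group H-8 with Group H-7) does not apply to Group H-8 with Group H-5.
Every hazard group is within its passenger aircraft limit and no segregation rule is violated.

Yes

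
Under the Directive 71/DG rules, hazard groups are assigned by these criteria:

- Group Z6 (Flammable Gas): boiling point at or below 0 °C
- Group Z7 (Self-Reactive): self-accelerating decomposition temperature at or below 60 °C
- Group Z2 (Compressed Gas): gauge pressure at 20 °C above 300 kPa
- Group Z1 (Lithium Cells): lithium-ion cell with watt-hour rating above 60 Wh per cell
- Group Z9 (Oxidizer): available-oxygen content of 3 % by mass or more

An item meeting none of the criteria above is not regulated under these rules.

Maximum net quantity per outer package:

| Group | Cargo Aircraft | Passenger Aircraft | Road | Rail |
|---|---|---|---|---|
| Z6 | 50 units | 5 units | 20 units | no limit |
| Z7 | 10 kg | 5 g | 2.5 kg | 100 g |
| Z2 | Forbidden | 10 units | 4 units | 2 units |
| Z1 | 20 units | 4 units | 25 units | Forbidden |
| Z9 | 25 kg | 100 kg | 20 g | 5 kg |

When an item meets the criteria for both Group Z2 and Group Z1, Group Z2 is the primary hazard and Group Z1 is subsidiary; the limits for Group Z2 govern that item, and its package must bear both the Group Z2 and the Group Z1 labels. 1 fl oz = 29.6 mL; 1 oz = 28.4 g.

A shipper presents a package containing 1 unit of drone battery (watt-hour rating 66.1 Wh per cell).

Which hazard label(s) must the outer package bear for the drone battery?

Group Z1

With watt-hour rating 66.1 Wh per cell (> 60 Wh per cell), the drone battery falls in Group Z1.
Only the Group Z1 label is required.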